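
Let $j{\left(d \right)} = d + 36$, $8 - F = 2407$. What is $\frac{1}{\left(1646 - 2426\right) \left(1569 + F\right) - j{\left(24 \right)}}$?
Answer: $\frac{1}{647340} \approx 1.5448 \cdot 10^{-6}$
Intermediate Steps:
$F = -2399$ ($F = 8 - 2407 = -2399$)
$j{\left(d \right)} = 36 + d$
$\frac{1}{\left(1646 - 2426\right) \left(1569 + F\right) - j{\left(24 \right)}} = \frac{1}{\left(1646 - 2426\right) \left(1569 - 2399\right) - \left(36 + 24\right)} = \frac{1}{\left(-780\right) \left(-830\right) - 60} = \frac{1}{647400 - 60} = \frac{1}{647340}$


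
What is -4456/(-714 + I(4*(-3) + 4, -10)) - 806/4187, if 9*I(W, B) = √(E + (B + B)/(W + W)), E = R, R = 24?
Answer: 4182968590174/691582713161 + 80208*√101/165173803 ≈ 6.0533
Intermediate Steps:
E = 24
I(W, B) = √(24 + B/W)/9 (I(W, B) = √(24 + (B + B)/(W + W))/9 = √(24 + (2*B)/((2*W)))/9 = √(24 + (2*B)*(1/(2*W)))/9 = √(24 + B/W)/9)
-4456/(-714 + I(4*(-3) + 4, -10)) - 806/4187 = -4456/(-714 + √(24 - 10/(4*(-3) + 4))/9) - 806/4187 = -4456/(-714 + √(24 - 10/(-12 + 4))/9) - 806*1/4187 = -4456/(-714 + √(24 - 10/(-8))/9) - 806/4187 = -4456/(-714 + √(24 - 10*(-⅛))/9) - 806/4187 = -4456/(-714 + √(24 + 5/4)/9) - 806/4187 = -4456/(-714 + √(101/4)/9) - 806/4187 = -4456/(-714 + (√101/2)/9) - 806/4187 = -4456/(-714 + √101/18) - 806/4187 = -806/4187 - 4456/(-714 + √101/18)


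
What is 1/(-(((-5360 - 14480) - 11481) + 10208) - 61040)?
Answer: -1/39927 ≈ -2.5046e-5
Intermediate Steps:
1/(-(((-5360 - 14480) - 11481) + 10208) - 61040) = 1/(-((-19840 - 11481) + 10208) - 61040) = 1/(-(-31321 + 10208) - 61040) = 1/(-1*(-21113) - 61040) = 1/(21113 - 61040) = 1/(-39927) = -1/39927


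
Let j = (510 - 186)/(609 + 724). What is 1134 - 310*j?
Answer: 45522/43 ≈ 1058.7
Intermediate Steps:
j = 324/1333 ≈ 0.24306
1134 - 310*j = 1134 - 310*324/1333 = 1134 - 3240/43 = 45522/43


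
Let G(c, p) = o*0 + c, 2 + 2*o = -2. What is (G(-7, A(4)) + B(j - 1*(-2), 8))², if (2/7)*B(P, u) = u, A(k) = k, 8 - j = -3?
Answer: 441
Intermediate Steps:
j = 11 (j = 8 - 1*(-3) = 8 + 3 = 11)
o = -2 (o = -1 + (½)*(-2) = -1 - 1 = -2)
B(P, u) = 7*u/2
G(c, p) = c (G(c, p) = -2*0 + c = 0 + c = c)
(G(-7, A(4)) + B(j - 1*(-2), 8))² = (-7 + (7/2)*8)² = (-7 + 28)² = 21² = 441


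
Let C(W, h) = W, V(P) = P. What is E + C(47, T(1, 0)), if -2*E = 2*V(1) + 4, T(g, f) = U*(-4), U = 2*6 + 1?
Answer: 44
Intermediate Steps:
U = 13 (U = 12 + 1 = 13)
T(g, f) = -52 (T(g, f) = 13*(-4) = -52)
E = -3 (E = -(2*1 + 4)/2 = -(2 + 4)/2 = -½*6 = -3)
E + C(47, T(1, 0)) = -3 + 47 = 44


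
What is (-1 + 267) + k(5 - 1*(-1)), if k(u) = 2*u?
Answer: 278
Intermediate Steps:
(-1 + 267) + k(5 - 1*(-1)) = (-1 + 267) + 2*(5 - 1*(-1)) = 266 + 2*(5 + 1) = 266 + 2*6 = 266 + 12 = 278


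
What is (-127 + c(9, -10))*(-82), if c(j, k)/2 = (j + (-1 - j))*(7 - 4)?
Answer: 10906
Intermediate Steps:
c(j, k) = -6 (c(j, k) = 2*((j + (-1 - j))*(7 - 4)) = 2*(-1*3) = 2*(-3) = -6)
(-127 + c(9, -10))*(-82) = (-127 - 6)*(-82) = -133*(-82) = 10906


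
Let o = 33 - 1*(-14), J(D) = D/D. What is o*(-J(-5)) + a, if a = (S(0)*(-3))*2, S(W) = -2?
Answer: -35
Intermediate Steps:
J(D) = 1
o = 47 (o = 33 + 14 = 47)
a = 12 (a = -2*(-3)*2 = 6*2 = 12)
o*(-J(-5)) + a = 47*(-1*1) + 12 = 47*(-1) + 12 = -47 + 12 = -35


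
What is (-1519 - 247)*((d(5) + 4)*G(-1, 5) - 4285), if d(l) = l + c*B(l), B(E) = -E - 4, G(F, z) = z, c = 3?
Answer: 7726250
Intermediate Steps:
B(E) = -4 - E
d(l) = -12 - 2*l (d(l) = l + 3*(-4 - l) = l + (-12 - 3*l) = -12 - 2*l)
(-1519 - 247)*((d(5) + 4)*G(-1, 5) - 4285) = (-1519 - 247)*(((-12 - 2*5) + 4)*5 - 4285) = -1766*(((-12 - 10) + 4)*5 - 4285) = -1766*((-22 + 4)*5 - 4285) = -1766*(-18*5 - 4285) = -1766*(-90 - 4285) = -1766*(-4375) = 7726250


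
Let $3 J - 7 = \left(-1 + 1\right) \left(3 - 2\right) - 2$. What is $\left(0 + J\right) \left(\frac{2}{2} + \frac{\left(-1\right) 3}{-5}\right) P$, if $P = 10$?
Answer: $\frac{80}{3} \approx 26.667$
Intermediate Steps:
$J = \frac{5}{3}$ ($J = \frac{7}{3} + \frac{\left(-1 + 1\right) \left(3 - 2\right) - 2}{3} = \frac{7}{3} + \frac{0 \cdot 1 - 2}{3} = \frac{7}{3} + \frac{0 - 2}{3} = \frac{7}{3} + \frac{1}{3} \left(-2\right) = \frac{7}{3} - \frac{2}{3} = \frac{5}{3} \approx 1.6667$)
$\left(0 + J\right) \left(\frac{2}{2} + \frac{\left(-1\right) 3}{-5}\right) P = \left(0 + \frac{5}{3}\right) \left(\frac{2}{2} + \frac{\left(-1\right) 3}{-5}\right) 10 = \frac{5 \left(2 \cdot \frac{1}{2} - - \frac{3}{5}\right)}{3} \cdot 10 = \frac{5 \left(1 + \frac{3}{5}\right)}{3} \cdot 10 = \frac{5}{3} \cdot \frac{8}{5} \cdot 10 = \frac{8}{3} \cdot 10 = \frac{80}{3}$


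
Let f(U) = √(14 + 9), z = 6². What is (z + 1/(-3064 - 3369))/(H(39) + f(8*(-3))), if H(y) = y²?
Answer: 352243827/14882217994 - 231587*√23/14882217994 ≈ 0.023594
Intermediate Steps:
z = 36
f(U) = √23
(z + 1/(-3064 - 3369))/(H(39) + f(8*(-3))) = (36 + 1/(-3064 - 3369))/(39² + √23) = (36 + 1/(-6433))/(1521 + √23) = (36 - 1/6433)/(1521 + √23) = 231587/(6433*(1521 + √23))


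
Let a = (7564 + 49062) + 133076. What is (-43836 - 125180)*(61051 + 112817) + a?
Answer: -29386284186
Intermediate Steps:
a = 189702 (a = 56626 + 133076 = 189702)
(-43836 - 125180)*(61051 + 112817) + a = (-43836 - 125180)*(61051 + 112817) + 189702 = -169016*173868 + 189702 = -29386473888 + 189702 = -29386284186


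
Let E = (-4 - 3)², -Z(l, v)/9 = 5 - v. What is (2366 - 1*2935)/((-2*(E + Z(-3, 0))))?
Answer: 569/8 ≈ 71.125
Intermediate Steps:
Z(l, v) = -45 + 9*v (Z(l, v) = -9*(5 - v) = -45 + 9*v)
E = 49 (E = (-7)² = 49)
(2366 - 1*2935)/((-2*(E + Z(-3, 0)))) = (2366 - 1*2935)/((-2*(49 + (-45 + 9*0)))) = (2366 - 2935)/((-2*(49 + (-45 + 0)))) = -569*(-1/(2*(49 - 45))) = -569/((-2*4)) = -569/(-8) = -569*(-⅛) = 569/8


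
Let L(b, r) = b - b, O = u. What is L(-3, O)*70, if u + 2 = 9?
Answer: 0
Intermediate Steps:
u = 7 (u = -2 + 9 = 7)
O = 7
L(b, r) = 0
L(-3, O)*70 = 0*70 = 0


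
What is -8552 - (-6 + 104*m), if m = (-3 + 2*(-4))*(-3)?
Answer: -11978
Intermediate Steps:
m = 33 (m = (-3 - 8)*(-3) = -11*(-3) = 33)
-8552 - (-6 + 104*m) = -8552 - (-6 + 104*33) = -8552 - (-6 + 3432) = -8552 - 1*3426 = -8552 - 3426 = -11978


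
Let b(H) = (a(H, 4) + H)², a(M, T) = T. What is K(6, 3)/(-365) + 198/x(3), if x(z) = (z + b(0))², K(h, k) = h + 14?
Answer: 13010/26353 ≈ 0.49368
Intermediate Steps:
K(h, k) = 14 + h
b(H) = (4 + H)²
x(z) = (16 + z)² (x(z) = (z + (4 + 0)²)² = (z + 4²)² = (z + 16)² = (16 + z)²)
K(6, 3)/(-365) + 198/x(3) = (14 + 6)/(-365) + 198/((16 + 3)²) = 20*(-1/365) + 198/(19²) = -4/73 + 198/361 = 13010/26353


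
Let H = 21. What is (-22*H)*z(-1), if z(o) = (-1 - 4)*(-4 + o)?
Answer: -11550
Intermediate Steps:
z(o) = 20 - 5*o (z(o) = -5*(-4 + o) = 20 - 5*o)
(-22*H)*z(-1) = (-22*21)*(20 - 5*(-1)) = -462*(20 + 5) = -462*25 = -11550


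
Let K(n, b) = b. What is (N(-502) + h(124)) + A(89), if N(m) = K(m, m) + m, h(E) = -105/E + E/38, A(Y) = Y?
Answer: -2150047/2356 ≈ -912.58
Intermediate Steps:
h(E) = -105/E + E/38 (h(E) = -105/E + E*(1/38) = -105/E + E/38)
N(m) = 2*m (N(m) = m + m = 2*m)
(N(-502) + h(124)) + A(89) = (2*(-502) + (-105/124 + (1/38)*124)) + 89 = (-1004 + (-105*1/124 + 62/19)) + 89 = (-1004 + (-105/124 + 62/19)) + 89 = (-1004 + 5693/2356) + 89 = -2359731/2356 + 89 = -2150047/2356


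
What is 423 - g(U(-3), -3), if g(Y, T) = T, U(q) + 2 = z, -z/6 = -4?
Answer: 426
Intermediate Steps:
z = 24 (z = -6*(-4) = 24)
U(q) = 22 (U(q) = -2 + 24 = 22)
423 - g(U(-3), -3) = 423 - 1*(-3) = 423 + 3 = 426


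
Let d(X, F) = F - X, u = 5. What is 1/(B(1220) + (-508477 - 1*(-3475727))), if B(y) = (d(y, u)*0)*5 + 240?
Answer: 1/2967490 ≈ 3.3699e-7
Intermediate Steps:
B(y) = 240 (B(y) = ((5 - y)*0)*5 + 240 = 0*5 + 240 = 0 + 240 = 240)
1/(B(1220) + (-508477 - 1*(-3475727))) = 1/(240 + (-508477 - 1*(-3475727))) = 1/(240 + (-508477 + 3475727)) = 1/(240 + 2967250) = 1/2967490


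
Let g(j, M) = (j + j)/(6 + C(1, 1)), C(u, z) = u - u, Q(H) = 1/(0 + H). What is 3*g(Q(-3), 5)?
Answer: -1/3 ≈ -0.33333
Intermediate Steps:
Q(H) = 1/H
C(u, z) = 0
g(j, M) = j/3 (g(j, M) = (j + j)/(6 + 0) = (2*j)/6 = (2*j)*(1/6) = j/3)
3*g(Q(-3), 5) = 3*((1/3)/(-3)) = 3*((1/3)*(-1/3)) = 3*(-1/9) = -1/3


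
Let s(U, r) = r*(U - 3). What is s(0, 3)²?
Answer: 81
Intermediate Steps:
s(U, r) = r*(-3 + U)
s(0, 3)² = (3*(-3 + 0))² = (3*(-3))² = (-9)² = 81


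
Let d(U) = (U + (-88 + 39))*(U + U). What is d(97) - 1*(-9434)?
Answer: 18746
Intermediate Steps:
d(U) = 2*U*(-49 + U) (d(U) = (U - 49)*(2*U) = (-49 + U)*(2*U) = 2*U*(-49 + U))
d(97) - 1*(-9434) = 2*97*(-49 + 97) - 1*(-9434) = 2*97*48 + 9434 = 9312 + 9434 = 18746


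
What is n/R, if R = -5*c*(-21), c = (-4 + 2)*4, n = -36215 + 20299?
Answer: 3979/210 ≈ 18.948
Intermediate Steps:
n = -15916
c = -8 (c = -2*4 = -8)
R = -840 (R = -5*(-8)*(-21) = 40*(-21) = -840)
n/R = -15916/(-840) = -15916*(-1/840) = 3979/210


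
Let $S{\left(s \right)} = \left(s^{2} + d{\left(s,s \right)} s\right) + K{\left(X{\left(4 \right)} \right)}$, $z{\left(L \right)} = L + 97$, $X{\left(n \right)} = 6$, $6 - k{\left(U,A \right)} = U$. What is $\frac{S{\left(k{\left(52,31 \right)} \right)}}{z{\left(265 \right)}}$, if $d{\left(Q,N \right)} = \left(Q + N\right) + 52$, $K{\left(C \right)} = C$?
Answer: $\frac{1981}{181} \approx 10.945$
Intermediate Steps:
$k{\left(U,A \right)} = 6 - U$
$z{\left(L \right)} = 97 + L$
$d{\left(Q,N \right)} = 52 + N + Q$ ($d{\left(Q,N \right)} = \left(N + Q\right) + 52 = 52 + N + Q$)
$S{\left(s \right)} = 6 + s^{2} + s \left(52 + 2 s\right)$ ($S{\left(s \right)} = \left(s^{2} + \left(52 + s + s\right) s\right) + 6 = \left(s^{2} + \left(52 + 2 s\right) s\right) + 6 = \left(s^{2} + s \left(52 + 2 s\right)\right) + 6 = 6 + s^{2} + s \left(52 + 2 s\right)$)
$\frac{S{\left(k{\left(52,31 \right)} \right)}}{z{\left(265 \right)}} = \frac{6 + 3 \left(6 - 52\right)^{2} + 52 \left(6 - 52\right)}{97 + 265} = \frac{6 + 3 \left(6 - 52\right)^{2} + 52 \left(6 - 52\right)}{362} = \left(6 + 3 \left(-46\right)^{2} + 52 \left(-46\right)\right) \frac{1}{362} = \left(6 + 3 \cdot 2116 - 2392\right) \frac{1}{362} = \left(6 + 6348 - 2392\right) \frac{1}{362} = 3962 \cdot \frac{1}{362} = \frac{1981}{181}$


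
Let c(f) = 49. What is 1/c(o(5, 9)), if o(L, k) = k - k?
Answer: 1/49 ≈ 0.020408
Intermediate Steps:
o(L, k) = 0
1/c(o(5, 9)) = 1/49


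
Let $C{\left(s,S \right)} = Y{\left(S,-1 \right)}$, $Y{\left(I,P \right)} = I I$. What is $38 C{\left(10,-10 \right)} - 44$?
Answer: $3756$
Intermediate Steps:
$Y{\left(I,P \right)} = I^{2}$
$C{\left(s,S \right)} = S^{2}$
$38 C{\left(10,-10 \right)} - 44 = 38 \left(-10\right)^{2} - 44 = 38 \cdot 100 - 44 = 3800 - 44 = 3756$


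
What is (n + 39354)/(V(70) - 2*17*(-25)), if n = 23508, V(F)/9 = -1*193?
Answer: -62862/887 ≈ -70.870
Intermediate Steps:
V(F) = -1737 (V(F) = 9*(-1*193) = 9*(-193) = -1737)
(n + 39354)/(V(70) - 2*17*(-25)) = (23508 + 39354)/(-1737 - 2*17*(-25)) = 62862/(-1737 - 34*(-25)) = 62862/(-1737 + 850) = 62862/(-887) = 62862*(-1/887) = -62862/887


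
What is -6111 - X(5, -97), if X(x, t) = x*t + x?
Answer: -5631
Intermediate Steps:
X(x, t) = x + t*x (X(x, t) = t*x + x = x + t*x)
-6111 - X(5, -97) = -6111 - 5*(1 - 97) = -6111 - 5*(-96) = -6111 - 1*(-480) = -6111 + 480 = -5631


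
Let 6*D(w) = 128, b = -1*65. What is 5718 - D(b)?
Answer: 17090/3 ≈ 5696.7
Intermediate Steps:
b = -65
D(w) = 64/3 (D(w) = (⅙)*128 = 64/3)
5718 - D(b) = 5718 - 1*64/3 = 5718 - 64/3 = 17090/3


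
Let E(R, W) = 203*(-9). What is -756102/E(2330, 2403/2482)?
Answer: 252034/609 ≈ 413.85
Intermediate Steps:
E(R, W) = -1827
-756102/E(2330, 2403/2482) = -756102/(-1827) = -756102*(-1/1827) = 252034/609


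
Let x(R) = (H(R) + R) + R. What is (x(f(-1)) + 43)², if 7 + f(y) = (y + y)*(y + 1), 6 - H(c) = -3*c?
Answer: 196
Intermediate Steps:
H(c) = 6 + 3*c (H(c) = 6 - (-3)*c = 6 + 3*c)
f(y) = -7 + 2*y*(1 + y) (f(y) = -7 + (y + y)*(y + 1) = -7 + (2*y)*(1 + y) = -7 + 2*y*(1 + y))
x(R) = 6 + 5*R (x(R) = ((6 + 3*R) + R) + R = (6 + 4*R) + R = 6 + 5*R)
(x(f(-1)) + 43)² = ((6 + 5*(-7 + 2*(-1) + 2*(-1)²)) + 43)² = ((6 + 5*(-7 - 2 + 2*1)) + 43)² = ((6 + 5*(-7 - 2 + 2)) + 43)² = ((6 + 5*(-7)) + 43)² = ((6 - 35) + 43)² = (-29 + 43)² = 14² = 196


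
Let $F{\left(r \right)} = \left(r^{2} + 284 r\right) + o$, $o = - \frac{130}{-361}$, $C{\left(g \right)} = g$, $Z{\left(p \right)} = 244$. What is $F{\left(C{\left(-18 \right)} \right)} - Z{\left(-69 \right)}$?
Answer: $- \frac{1816422}{361} \approx -5031.6$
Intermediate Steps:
$o = \frac{130}{361}$ ($o = \left(-130\right) \left(- \frac{1}{361}\right) = \frac{130}{361} \approx 0.36011$)
$F{\left(r \right)} = \frac{130}{361} + r^{2} + 284 r$ ($F{\left(r \right)} = \left(r^{2} + 284 r\right) + \frac{130}{361} = \frac{130}{361} + r^{2} + 284 r$)
$F{\left(C{\left(-18 \right)} \right)} - Z{\left(-69 \right)} = \left(\frac{130}{361} + \left(-18\right)^{2} + 284 \left(-18\right)\right) - 244 = \left(\frac{130}{361} + 324 - 5112\right) - 244 = - \frac{1728338}{361} - 244 = - \frac{1816422}{361}$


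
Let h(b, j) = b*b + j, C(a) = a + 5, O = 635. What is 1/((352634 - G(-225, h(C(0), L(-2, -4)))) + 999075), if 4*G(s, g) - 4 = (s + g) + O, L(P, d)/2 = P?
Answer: 4/5406401 ≈ 7.3986e-7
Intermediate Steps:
L(P, d) = 2*P
C(a) = 5 + a
h(b, j) = j + b² (h(b, j) = b² + j = j + b²)
G(s, g) = 639/4 + g/4 + s/4 (G(s, g) = 1 + ((s + g) + 635)/4 = 1 + ((g + s) + 635)/4 = 1 + (635 + g + s)/4 = 1 + (635/4 + g/4 + s/4) = 639/4 + g/4 + s/4)
1/((352634 - G(-225, h(C(0), L(-2, -4)))) + 999075) = 1/((352634 - (639/4 + (2*(-2) + (5 + 0)²)/4 + (¼)*(-225))) + 999075) = 1/((352634 - (639/4 + (-4 + 5²)/4 - 225/4)) + 999075) = 1/((352634 - (639/4 + (-4 + 25)/4 - 225/4)) + 999075) = 1/((352634 - (639/4 + (¼)*21 - 225/4)) + 999075) = 1/((352634 - (639/4 + 21/4 - 225/4)) + 999075) = 1/((352634 - 1*435/4) + 999075) = 1/((352634 - 435/4) + 999075) = 1/(1410101/4 + 999075) = 1/(5406401/4) = 4/5406401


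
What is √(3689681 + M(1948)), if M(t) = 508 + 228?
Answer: √3690417 ≈ 1921.0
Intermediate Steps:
M(t) = 736
√(3689681 + M(1948)) = √(3689681 + 736) = √3690417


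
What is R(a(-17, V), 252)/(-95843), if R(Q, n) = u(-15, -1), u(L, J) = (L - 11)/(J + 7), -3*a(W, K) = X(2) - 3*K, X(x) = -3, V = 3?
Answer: 13/287529 ≈ 4.5213e-5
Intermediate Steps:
a(W, K) = 1 + K (a(W, K) = -(-3 - 3*K)/3 = 1 + K)
u(L, J) = (-11 + L)/(7 + J)
R(Q, n) = -13/3 (R(Q, n) = (-11 - 15)/(7 - 1) = -26/6 = (⅙)*(-26) = -13/3)
R(a(-17, V), 252)/(-95843) = -13/3/(-95843) = -13/3*(-1/95843) = 13/287529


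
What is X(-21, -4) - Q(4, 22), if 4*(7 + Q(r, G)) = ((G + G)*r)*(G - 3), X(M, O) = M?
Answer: -850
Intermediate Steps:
Q(r, G) = -7 + G*r*(-3 + G)/2 (Q(r, G) = -7 + (((G + G)*r)*(G - 3))/4 = -7 + (((2*G)*r)*(-3 + G))/4 = -7 + ((2*G*r)*(-3 + G))/4 = -7 + (2*G*r*(-3 + G))/4 = -7 + G*r*(-3 + G)/2)
X(-21, -4) - Q(4, 22) = -21 - (-7 + (1/2)*4*22**2 - 3/2*22*4) = -21 - (-7 + (1/2)*4*484 - 132) = -21 - (-7 + 968 - 132) = -21 - 1*829 = -21 - 829 = -850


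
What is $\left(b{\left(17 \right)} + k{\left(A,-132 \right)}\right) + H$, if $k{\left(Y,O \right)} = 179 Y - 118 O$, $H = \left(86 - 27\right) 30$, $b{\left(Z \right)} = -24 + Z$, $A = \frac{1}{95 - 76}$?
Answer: $\frac{329620}{19} \approx 17348.0$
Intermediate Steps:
$A = \frac{1}{19} \approx 0.052632$
$H = 1770$ ($H = 59 \cdot 30 = 1770$)
$k{\left(Y,O \right)} = - 118 O + 179 Y$
$\left(b{\left(17 \right)} + k{\left(A,-132 \right)}\right) + H = \left(\left(-24 + 17\right) + \left(\left(-118\right) \left(-132\right) + 179 \cdot \frac{1}{19}\right)\right) + 1770 = \left(-7 + \left(15576 + \frac{179}{19}\right)\right) + 1770 = \left(-7 + \frac{296123}{19}\right) + 1770 = \frac{295990}{19} + 1770 = \frac{329620}{19}$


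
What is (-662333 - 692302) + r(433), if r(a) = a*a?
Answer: -1167146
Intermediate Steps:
r(a) = a²
(-662333 - 692302) + r(433) = (-662333 - 692302) + 433² = -1354635 + 187489 = -1167146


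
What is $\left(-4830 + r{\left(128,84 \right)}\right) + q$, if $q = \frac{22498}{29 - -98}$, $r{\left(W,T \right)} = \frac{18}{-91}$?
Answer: $- \frac{53775278}{11557} \approx -4653.0$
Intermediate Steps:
$r{\left(W,T \right)} = - \frac{18}{91}$ ($r{\left(W,T \right)} = 18 \left(- \frac{1}{91}\right) = - \frac{18}{91}$)
$q = \frac{22498}{127}$ ($q = \frac{22498}{29 + 98} = \frac{22498}{127} \approx 177.15$)
$\left(-4830 + r{\left(128,84 \right)}\right) + q = \left(-4830 - \frac{18}{91}\right) + \frac{22498}{127} = - \frac{439548}{91} + \frac{22498}{127} = - \frac{53775278}{11557}$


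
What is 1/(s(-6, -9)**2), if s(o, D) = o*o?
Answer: 1/1296 ≈ 0.00077160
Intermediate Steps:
s(o, D) = o**2
1/(s(-6, -9)**2) = 1/(((-6)**2)**2) = 1/(36**2) = 1/1296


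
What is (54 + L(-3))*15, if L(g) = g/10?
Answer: 1611/2 ≈ 805.50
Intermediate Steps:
L(g) = g/10 (L(g) = g*(1/10) = g/10)
(54 + L(-3))*15 = (54 + (1/10)*(-3))*15 = (54 - 3/10)*15 = (537/10)*15 = 1611/2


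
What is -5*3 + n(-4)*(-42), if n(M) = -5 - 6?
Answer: 447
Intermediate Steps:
n(M) = -11
-5*3 + n(-4)*(-42) = -5*3 - 11*(-42) = -15 + 462 = 447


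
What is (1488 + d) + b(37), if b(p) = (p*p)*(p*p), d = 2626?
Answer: 1878275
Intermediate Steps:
b(p) = p⁴ (b(p) = p²*p² = p⁴)
(1488 + d) + b(37) = (1488 + 2626) + 37⁴ = 4114 + 1874161 = 1878275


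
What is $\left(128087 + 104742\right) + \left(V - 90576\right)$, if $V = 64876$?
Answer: $207129$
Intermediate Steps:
$\left(128087 + 104742\right) + \left(V - 90576\right) = \left(128087 + 104742\right) + \left(64876 - 90576\right) = 232829 - 25700 = 207129$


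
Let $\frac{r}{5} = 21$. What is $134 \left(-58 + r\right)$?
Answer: $6298$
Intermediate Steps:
$r = 105$ ($r = 5 \cdot 21 = 105$)
$134 \left(-58 + r\right) = 134 \left(-58 + 105\right) = 134 \cdot 47 = 6298$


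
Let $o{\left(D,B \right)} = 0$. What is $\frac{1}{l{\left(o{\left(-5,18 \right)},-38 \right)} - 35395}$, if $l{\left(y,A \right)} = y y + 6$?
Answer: $- \frac{1}{35389} \approx -2.8257 \cdot 10^{-5}$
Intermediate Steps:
$l{\left(y,A \right)} = 6 + y^{2}$ ($l{\left(y,A \right)} = y^{2} + 6 = 6 + y^{2}$)
$\frac{1}{l{\left(o{\left(-5,18 \right)},-38 \right)} - 35395} = \frac{1}{\left(6 + 0^{2}\right) - 35395} = \frac{1}{\left(6 + 0\right) - 35395} = \frac{1}{6 - 35395} = \frac{1}{-35389} = - \frac{1}{35389}$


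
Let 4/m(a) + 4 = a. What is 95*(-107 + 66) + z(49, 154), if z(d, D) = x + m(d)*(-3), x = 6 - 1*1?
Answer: -58354/15 ≈ -3890.3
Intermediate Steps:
m(a) = 4/(-4 + a)
x = 5 (x = 6 - 1 = 5)
z(d, D) = 5 - 12/(-4 + d) (z(d, D) = 5 + (4/(-4 + d))*(-3) = 5 - 12/(-4 + d))
95*(-107 + 66) + z(49, 154) = 95*(-107 + 66) + (-32 + 5*49)/(-4 + 49) = 95*(-41) + (-32 + 245)/45 = -3895 + (1/45)*213 = -3895 + 71/15 = -58354/15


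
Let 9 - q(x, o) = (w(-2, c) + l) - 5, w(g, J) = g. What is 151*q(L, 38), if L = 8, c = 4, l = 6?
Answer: 1510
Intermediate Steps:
q(x, o) = 10 (q(x, o) = 9 - ((-2 + 6) - 5) = 9 - (4 - 5) = 9 - 1*(-1) = 9 + 1 = 10)
151*q(L, 38) = 151*10 = 1510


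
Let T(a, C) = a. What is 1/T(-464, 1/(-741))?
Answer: -1/464 ≈ -0.0021552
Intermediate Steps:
1/T(-464, 1/(-741)) = 1/(-464) = -1/464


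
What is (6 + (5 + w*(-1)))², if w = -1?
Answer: 144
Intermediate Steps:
(6 + (5 + w*(-1)))² = (6 + (5 - 1*(-1)))² = (6 + (5 + 1))² = (6 + 6)² = 12² = 144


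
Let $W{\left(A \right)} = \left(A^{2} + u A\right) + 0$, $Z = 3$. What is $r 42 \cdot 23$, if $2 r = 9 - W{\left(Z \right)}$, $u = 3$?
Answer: $-4347$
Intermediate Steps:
$W{\left(A \right)} = A^{2} + 3 A$ ($W{\left(A \right)} = \left(A^{2} + 3 A\right) + 0 = A^{2} + 3 A$)
$r = - \frac{9}{2}$ ($r = \frac{9 - 3 \left(3 + 3\right)}{2} = \frac{9 - 3 \cdot 6}{2} = \frac{9 - 18}{2} = \frac{1}{2} \left(-9\right) = - \frac{9}{2} \approx -4.5$)
$r 42 \cdot 23 = \left(- \frac{9}{2}\right) 42 \cdot 23 = \left(-189\right) 23 = -4347$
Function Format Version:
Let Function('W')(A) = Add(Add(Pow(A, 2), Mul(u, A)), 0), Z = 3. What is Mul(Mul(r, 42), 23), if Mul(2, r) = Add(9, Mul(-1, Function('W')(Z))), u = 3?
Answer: -4347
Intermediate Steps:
Function('W')(A) = Add(Pow(A, 2), Mul(3, A)) (Function('W')(A) = Add(Add(Pow(A, 2), Mul(3, A)), 0) = Add(Pow(A, 2), Mul(3, A)))
r = Rational(-9, 2) (r = Mul(Rational(1, 2), Add(9, Mul(-1, Mul(3, Add(3, 3))))) = Mul(Rational(1, 2), Add(9, Mul(-1, Mul(3, 6)))) = Mul(Rational(1, 2), Add(9, Mul(-1, 18))) = Mul(Rational(1, 2), Add(9, -18)) = Mul(Rational(1, 2), -9) = Rational(-9, 2) ≈ -4.5000)
Mul(Mul(r, 42), 23) = Mul(Mul(Rational(-9, 2), 42), 23) = Mul(-189, 23) = -4347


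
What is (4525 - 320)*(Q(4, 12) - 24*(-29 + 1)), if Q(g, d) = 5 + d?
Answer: 2897245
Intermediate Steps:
(4525 - 320)*(Q(4, 12) - 24*(-29 + 1)) = (4525 - 320)*((5 + 12) - 24*(-29 + 1)) = 4205*(17 - 24*(-28)) = 4205*(17 + 672) = 4205*689 = 2897245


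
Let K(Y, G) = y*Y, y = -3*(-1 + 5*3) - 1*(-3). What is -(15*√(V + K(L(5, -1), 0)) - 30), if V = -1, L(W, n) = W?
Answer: 30 - 210*I ≈ 30.0 - 210.0*I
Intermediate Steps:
y = -39 (y = -3*(-1 + 15) + 3 = -3*14 + 3 = -42 + 3 = -39)
K(Y, G) = -39*Y
-(15*√(V + K(L(5, -1), 0)) - 30) = -(15*√(-1 - 39*5) - 30) = -(15*√(-1 - 195) - 30) = -(15*√(-196) - 30) = -(15*(14*I) - 30) = -(210*I - 30) = -(-30 + 210*I) = 30 - 210*I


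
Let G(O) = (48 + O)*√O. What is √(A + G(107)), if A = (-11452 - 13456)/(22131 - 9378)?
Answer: √(-208844 + 16573995*√107)/327 ≈ 40.017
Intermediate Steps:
G(O) = √O*(48 + O)
A = -1916/981 (A = -24908/12753 = -24908*1/12753 = -1916/981 ≈ -1.9531)
√(A + G(107)) = √(-1916/981 + √107*(48 + 107)) = √(-1916/981 + √107*155) = √(-1916/981 + 155*√107)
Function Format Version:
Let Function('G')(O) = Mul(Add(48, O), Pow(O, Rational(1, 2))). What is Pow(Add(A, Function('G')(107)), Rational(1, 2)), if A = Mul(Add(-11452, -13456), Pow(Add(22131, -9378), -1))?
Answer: Mul(Rational(1, 327), Pow(Add(-208844, Mul(16573995, Pow(107, Rational(1, 2)))), Rational(1, 2))) ≈ 40.017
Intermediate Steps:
Function('G')(O) = Mul(Pow(O, Rational(1, 2)), Add(48, O))
A = Rational(-1916, 981) (A = Mul(-24908, Pow(12753, -1)) = Mul(-24908, Rational(1, 12753)) = Rational(-1916, 981) ≈ -1.9531)
Pow(Add(A, Function('G')(107)), Rational(1, 2)) = Pow(Add(Rational(-1916, 981), Mul(Pow(107, Rational(1, 2)), Add(48, 107))), Rational(1, 2)) = Pow(Add(Rational(-1916, 981), Mul(Pow(107, Rational(1, 2)), 155)), Rational(1, 2)) = Pow(Add(Rational(-1916, 981), Mul(155, Pow(107, Rational(1, 2)))), Rational(1, 2))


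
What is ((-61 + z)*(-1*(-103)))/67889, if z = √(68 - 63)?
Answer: -6283/67889 + 103*√5/67889 ≈ -0.089156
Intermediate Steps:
z = √5 ≈ 2.2361
((-61 + z)*(-1*(-103)))/67889 = ((-61 + √5)*(-1*(-103)))/67889 = ((-61 + √5)*103)*(1/67889) = (-6283 + 103*√5)*(1/67889) = -6283/67889 + 103*√5/67889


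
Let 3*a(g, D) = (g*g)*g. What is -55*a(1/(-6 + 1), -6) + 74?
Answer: 5561/75 ≈ 74.147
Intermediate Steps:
a(g, D) = g³/3 (a(g, D) = ((g*g)*g)/3 = (g²*g)/3 = g³/3)
-55*a(1/(-6 + 1), -6) + 74 = -55*(1/(-6 + 1))³/3 + 74 = -55*(1/(-5))³/3 + 74 = -55*(-⅕)³/3 + 74 = -55*(-1)/(3*125) + 74 = -55*(-1/375) + 74 = 11/75 + 74 = 5561/75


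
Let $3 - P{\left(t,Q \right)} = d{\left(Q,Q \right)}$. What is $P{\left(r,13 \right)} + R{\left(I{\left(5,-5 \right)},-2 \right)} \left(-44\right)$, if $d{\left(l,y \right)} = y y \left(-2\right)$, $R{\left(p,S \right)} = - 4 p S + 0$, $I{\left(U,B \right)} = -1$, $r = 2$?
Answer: $693$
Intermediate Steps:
$R{\left(p,S \right)} = - 4 S p$ ($R{\left(p,S \right)} = - 4 S p + 0 = - 4 S p$)
$d{\left(l,y \right)} = - 2 y^{2}$ ($d{\left(l,y \right)} = y^{2} \left(-2\right) = - 2 y^{2}$)
$P{\left(t,Q \right)} = 3 + 2 Q^{2}$ ($P{\left(t,Q \right)} = 3 - - 2 Q^{2} = 3 + 2 Q^{2}$)
$P{\left(r,13 \right)} + R{\left(I{\left(5,-5 \right)},-2 \right)} \left(-44\right) = \left(3 + 2 \cdot 13^{2}\right) + \left(-4\right) \left(-2\right) \left(-1\right) \left(-44\right) = \left(3 + 2 \cdot 169\right) - -352 = \left(3 + 338\right) + 352 = 341 + 352 = 693$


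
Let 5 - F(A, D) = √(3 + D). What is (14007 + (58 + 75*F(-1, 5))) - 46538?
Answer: -32098 - 150*√2 ≈ -32310.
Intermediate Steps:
F(A, D) = 5 - √(3 + D)
(14007 + (58 + 75*F(-1, 5))) - 46538 = (14007 + (58 + 75*(5 - √(3 + 5)))) - 46538 = (14007 + (58 + 75*(5 - √8))) - 46538 = (14007 + (58 + 75*(5 - 2*√2))) - 46538 = (14007 + (58 + (375 - 150*√2))) - 46538 = (14007 + (433 - 150*√2)) - 46538 = (14440 - 150*√2) - 46538 = -32098 - 150*√2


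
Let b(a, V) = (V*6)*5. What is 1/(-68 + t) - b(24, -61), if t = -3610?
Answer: 6730739/3678 ≈ 1830.0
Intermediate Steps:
b(a, V) = 30*V (b(a, V) = (6*V)*5 = 30*V)
1/(-68 + t) - b(24, -61) = 1/(-68 - 3610) - 30*(-61) = 1/(-3678) - 1*(-1830) = -1/3678 + 1830 = 6730739/3678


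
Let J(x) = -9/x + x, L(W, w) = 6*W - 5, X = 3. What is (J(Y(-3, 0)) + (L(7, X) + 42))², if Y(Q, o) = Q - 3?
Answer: 22201/4 ≈ 5550.3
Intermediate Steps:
L(W, w) = -5 + 6*W
Y(Q, o) = -3 + Q
J(x) = x - 9/x
(J(Y(-3, 0)) + (L(7, X) + 42))² = (((-3 - 3) - 9/(-3 - 3)) + ((-5 + 6*7) + 42))² = ((-6 - 9/(-6)) + ((-5 + 42) + 42))² = ((-6 - 9*(-⅙)) + (37 + 42))² = ((-6 + 3/2) + 79)² = (-9/2 + 79)² = (149/2)² = 22201/4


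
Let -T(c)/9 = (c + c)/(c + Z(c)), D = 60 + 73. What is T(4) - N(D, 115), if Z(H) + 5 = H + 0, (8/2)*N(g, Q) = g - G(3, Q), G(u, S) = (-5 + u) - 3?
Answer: -117/2 ≈ -58.500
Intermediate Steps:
G(u, S) = -8 + u
D = 133
N(g, Q) = 5/4 + g/4 (N(g, Q) = (g - (-8 + 3))/4 = (g - 1*(-5))/4 = (g + 5)/4 = (5 + g)/4 = 5/4 + g/4)
Z(H) = -5 + H (Z(H) = -5 + (H + 0) = -5 + H)
T(c) = -18*c/(-5 + 2*c) (T(c) = -9*(c + c)/(c + (-5 + c)) = -9*2*c/(-5 + 2*c) = -18*c/(-5 + 2*c))
T(4) - N(D, 115) = -18*4/(-5 + 2*4) - (5/4 + (¼)*133) = -18*4/(-5 + 8) - (5/4 + 133/4) = -18*4/3 - 1*69/2 = -18*4*⅓ - 69/2 = -24 - 69/2 = -117/2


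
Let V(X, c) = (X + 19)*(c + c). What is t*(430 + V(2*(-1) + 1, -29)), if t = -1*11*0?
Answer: 0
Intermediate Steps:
t = 0 (t = -11*0 = 0)
V(X, c) = 2*c*(19 + X) (V(X, c) = (19 + X)*(2*c) = 2*c*(19 + X))
t*(430 + V(2*(-1) + 1, -29)) = 0*(430 + 2*(-29)*(19 + (2*(-1) + 1))) = 0*(430 + 2*(-29)*(19 + (-2 + 1))) = 0*(430 + 2*(-29)*(19 - 1)) = 0*(430 + 2*(-29)*18) = 0*(430 - 1044) = 0*(-614) = 0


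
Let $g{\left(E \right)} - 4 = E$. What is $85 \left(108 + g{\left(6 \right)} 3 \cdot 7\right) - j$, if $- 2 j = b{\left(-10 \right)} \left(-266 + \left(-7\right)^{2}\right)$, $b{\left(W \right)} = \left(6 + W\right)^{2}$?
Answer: $25294$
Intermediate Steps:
$g{\left(E \right)} = 4 + E$
$j = 1736$ ($j = - \frac{\left(6 - 10\right)^{2} \left(-266 + \left(-7\right)^{2}\right)}{2} = - \frac{\left(-4\right)^{2} \left(-266 + 49\right)}{2} = - \frac{16 \left(-217\right)}{2} = \left(- \frac{1}{2}\right) \left(-3472\right) = 1736$)
$85 \left(108 + g{\left(6 \right)} 3 \cdot 7\right) - j = 85 \left(108 + \left(4 + 6\right) 3 \cdot 7\right) - 1736 = 85 \left(108 + 10 \cdot 3 \cdot 7\right) - 1736 = 85 \left(108 + 30 \cdot 7\right) - 1736 = 85 \left(108 + 210\right) - 1736 = 85 \cdot 318 - 1736 = 27030 - 1736 = 25294$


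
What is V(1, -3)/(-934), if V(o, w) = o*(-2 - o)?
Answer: 3/934 ≈ 0.0032120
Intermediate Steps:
V(1, -3)/(-934) = -1*1*(2 + 1)/(-934) = -1*1*3*(-1/934) = -3*(-1/934) = 3/934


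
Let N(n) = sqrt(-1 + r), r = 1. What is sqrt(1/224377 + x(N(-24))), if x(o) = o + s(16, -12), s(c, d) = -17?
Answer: 2*I*sqrt(213966355954)/224377 ≈ 4.1231*I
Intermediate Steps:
N(n) = 0 (N(n) = sqrt(-1 + 1) = sqrt(0) = 0)
x(o) = -17 + o (x(o) = o - 17 = -17 + o)
sqrt(1/224377 + x(N(-24))) = sqrt(1/224377 + (-17 + 0)) = sqrt(1/224377 - 17) = sqrt(-3814408/224377) = 2*I*sqrt(213966355954)/224377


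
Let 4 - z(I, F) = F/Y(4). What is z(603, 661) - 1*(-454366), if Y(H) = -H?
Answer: 1818141/4 ≈ 4.5454e+5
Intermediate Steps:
z(I, F) = 4 + F/4 (z(I, F) = 4 - F/((-1*4)) = 4 - F/(-4) = 4 - F*(-1)/4 = 4 - (-1)*F/4 = 4 + F/4)
z(603, 661) - 1*(-454366) = (4 + (¼)*661) - 1*(-454366) = (4 + 661/4) + 454366 = 677/4 + 454366 = 1818141/4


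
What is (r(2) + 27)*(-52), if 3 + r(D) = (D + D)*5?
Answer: -2288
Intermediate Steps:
r(D) = -3 + 10*D (r(D) = -3 + (D + D)*5 = -3 + (2*D)*5 = -3 + 10*D)
(r(2) + 27)*(-52) = ((-3 + 10*2) + 27)*(-52) = ((-3 + 20) + 27)*(-52) = (17 + 27)*(-52) = 44*(-52) = -2288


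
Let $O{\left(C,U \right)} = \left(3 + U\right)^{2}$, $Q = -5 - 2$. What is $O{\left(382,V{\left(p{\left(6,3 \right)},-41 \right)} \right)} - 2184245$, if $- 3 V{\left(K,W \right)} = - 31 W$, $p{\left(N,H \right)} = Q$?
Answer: $- \frac{18065561}{9} \approx -2.0073 \cdot 10^{6}$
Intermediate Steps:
$Q = -7$ ($Q = -5 - 2 = -7$)
$p{\left(N,H \right)} = -7$
$V{\left(K,W \right)} = \frac{31 W}{3}$ ($V{\left(K,W \right)} = - \frac{\left(-31\right) W}{3} = \frac{31 W}{3}$)
$O{\left(382,V{\left(p{\left(6,3 \right)},-41 \right)} \right)} - 2184245 = \left(3 + \frac{31}{3} \left(-41\right)\right)^{2} - 2184245 = \left(3 - \frac{1271}{3}\right)^{2} - 2184245 = \left(- \frac{1262}{3}\right)^{2} - 2184245 = \frac{1592644}{9} - 2184245 = - \frac{18065561}{9}$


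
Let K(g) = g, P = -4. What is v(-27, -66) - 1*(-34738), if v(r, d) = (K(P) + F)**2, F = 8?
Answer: 34754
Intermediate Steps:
v(r, d) = 16 (v(r, d) = (-4 + 8)**2 = 4**2 = 16)
v(-27, -66) - 1*(-34738) = 16 - 1*(-34738) = 16 + 34738 = 34754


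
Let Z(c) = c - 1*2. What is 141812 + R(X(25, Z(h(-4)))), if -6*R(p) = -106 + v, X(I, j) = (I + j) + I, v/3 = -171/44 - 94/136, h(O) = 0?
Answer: 79567727/561 ≈ 1.4183e+5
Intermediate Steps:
v = -2568/187 (v = 3*(-171/44 - 94/136) = 3*(-171*1/44 - 94*1/136) = 3*(-171/44 - 47/68) = 3*(-856/187) = -2568/187 ≈ -13.733)
Z(c) = -2 + c (Z(c) = c - 2 = -2 + c)
X(I, j) = j + 2*I
R(p) = 11195/561 (R(p) = -(-106 - 2568/187)/6 = -⅙*(-22390/187) = 11195/561)
141812 + R(X(25, Z(h(-4)))) = 141812 + 11195/561 = 79567727/561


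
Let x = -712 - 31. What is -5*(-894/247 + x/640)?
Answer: 755681/31616 ≈ 23.902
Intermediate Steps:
x = -743
-5*(-894/247 + x/640) = -5*(-894/247 - 743/640) = -5*(-755681/158080) = 755681/31616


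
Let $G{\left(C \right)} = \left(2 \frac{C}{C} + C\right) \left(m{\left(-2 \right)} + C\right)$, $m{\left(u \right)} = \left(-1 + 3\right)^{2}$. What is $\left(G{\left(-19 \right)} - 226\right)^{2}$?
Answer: $841$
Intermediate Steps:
$m{\left(u \right)} = 4$ ($m{\left(u \right)} = 2^{2} = 4$)
$G{\left(C \right)} = \left(2 + C\right) \left(4 + C\right)$ ($G{\left(C \right)} = \left(2 \frac{C}{C} + C\right) \left(4 + C\right) = \left(2 \cdot 1 + C\right) \left(4 + C\right) = \left(2 + C\right) \left(4 + C\right)$)
$\left(G{\left(-19 \right)} - 226\right)^{2} = \left(\left(8 + \left(-19\right)^{2} + 6 \left(-19\right)\right) - 226\right)^{2} = \left(\left(8 + 361 - 114\right) - 226\right)^{2} = \left(255 - 226\right)^{2} = 29^{2} = 841$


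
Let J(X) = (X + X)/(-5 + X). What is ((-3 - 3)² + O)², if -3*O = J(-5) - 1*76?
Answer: 3721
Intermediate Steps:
J(X) = 2*X/(-5 + X) (J(X) = (2*X)/(-5 + X) = 2*X/(-5 + X))
O = 25 (O = -(2*(-5)/(-5 - 5) - 1*76)/3 = -(2*(-5)/(-10) - 76)/3 = -(2*(-5)*(-⅒) - 76)/3 = -(1 - 76)/3 = -⅓*(-75) = 25)
((-3 - 3)² + O)² = ((-3 - 3)² + 25)² = ((-6)² + 25)² = (36 + 25)² = 61² = 3721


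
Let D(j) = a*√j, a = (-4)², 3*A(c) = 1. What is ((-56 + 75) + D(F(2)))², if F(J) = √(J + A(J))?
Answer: (57 + 16*3^(¾)*7^(¼))²/9 ≈ 1503.5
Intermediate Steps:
A(c) = ⅓ (A(c) = (⅓)*1 = ⅓)
F(J) = √(⅓ + J) (F(J) = √(J + ⅓) = √(⅓ + J))
a = 16
D(j) = 16*√j
((-56 + 75) + D(F(2)))² = ((-56 + 75) + 16*√(√(3 + 9*2)/3))² = (19 + 16*√(√(3 + 18)/3))² = (19 + 16*√(√21/3))² = (19 + 16*(3^(¾)*7^(¼)/3))² = (19 + 16*3^(¾)*7^(¼)/3)²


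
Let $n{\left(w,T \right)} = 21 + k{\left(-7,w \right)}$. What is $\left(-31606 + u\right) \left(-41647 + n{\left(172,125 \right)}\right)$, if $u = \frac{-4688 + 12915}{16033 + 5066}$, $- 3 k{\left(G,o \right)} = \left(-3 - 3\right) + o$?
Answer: $\frac{83385187132748}{63297} \approx 1.3174 \cdot 10^{9}$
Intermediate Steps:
$k{\left(G,o \right)} = 2 - \frac{o}{3}$ ($k{\left(G,o \right)} = - \frac{\left(-3 - 3\right) + o}{3} = - \frac{-6 + o}{3} = 2 - \frac{o}{3}$)
$n{\left(w,T \right)} = 23 - \frac{w}{3}$ ($n{\left(w,T \right)} = 21 - \left(-2 + \frac{w}{3}\right) = 23 - \frac{w}{3}$)
$u = \frac{8227}{21099} \approx 0.38992$
$\left(-31606 + u\right) \left(-41647 + n{\left(172,125 \right)}\right) = \left(-31606 + \frac{8227}{21099}\right) \left(-41647 + \left(23 - \frac{172}{3}\right)\right) = - \frac{666846767 \left(-41647 + \left(23 - \frac{172}{3}\right)\right)}{21099} = - \frac{666846767 \left(-41647 - \frac{103}{3}\right)}{21099} = \left(- \frac{666846767}{21099}\right) \left(- \frac{125044}{3}\right) = \frac{83385187132748}{63297}$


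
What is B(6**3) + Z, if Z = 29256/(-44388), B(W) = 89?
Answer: 326773/3699 ≈ 88.341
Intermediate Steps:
Z = -2438/3699 (Z = 29256*(-1/44388) = -2438/3699 ≈ -0.65910)
B(6**3) + Z = 89 - 2438/3699 = 326773/3699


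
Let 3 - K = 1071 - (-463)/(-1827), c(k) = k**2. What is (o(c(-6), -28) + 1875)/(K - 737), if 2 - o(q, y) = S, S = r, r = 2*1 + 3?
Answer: -427518/412159 ≈ -1.0373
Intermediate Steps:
r = 5 (r = 2 + 3 = 5)
S = 5
K = -1950773/1827 (K = 3 - (1071 - (-463)/(-1827)) = 3 - (1071 - (-463)*(-1)/1827) = 3 - (1071 - 1*463/1827) = 3 - (1071 - 463/1827) = 3 - 1*1956254/1827 = 3 - 1956254/1827 = -1950773/1827 ≈ -1067.7)
o(q, y) = -3 (o(q, y) = 2 - 1*5 = 2 - 5 = -3)
(o(c(-6), -28) + 1875)/(K - 737) = (-3 + 1875)/(-1950773/1827 - 737) = 1872/(-3297272/1827) = 1872*(-1827/3297272) = -427518/412159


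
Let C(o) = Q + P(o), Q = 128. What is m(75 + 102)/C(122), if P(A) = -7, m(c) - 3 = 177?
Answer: 180/121 ≈ 1.4876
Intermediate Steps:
m(c) = 180 (m(c) = 3 + 177 = 180)
C(o) = 121 (C(o) = 128 - 7 = 121)
m(75 + 102)/C(122) = 180/121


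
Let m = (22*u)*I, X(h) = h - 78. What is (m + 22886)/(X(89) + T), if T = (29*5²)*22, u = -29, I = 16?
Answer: 12678/15961 ≈ 0.79431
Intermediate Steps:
X(h) = -78 + h
m = -10208 (m = (22*(-29))*16 = -638*16 = -10208)
T = 15950 (T = (29*25)*22 = 725*22 = 15950)
(m + 22886)/(X(89) + T) = (-10208 + 22886)/((-78 + 89) + 15950) = 12678/(11 + 15950) = 12678/15961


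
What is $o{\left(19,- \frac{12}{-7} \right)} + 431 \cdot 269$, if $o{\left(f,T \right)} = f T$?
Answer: $\frac{811801}{7} \approx 1.1597 \cdot 10^{5}$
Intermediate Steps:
$o{\left(f,T \right)} = T f$
$o{\left(19,- \frac{12}{-7} \right)} + 431 \cdot 269 = - \frac{12}{-7} \cdot 19 + 431 \cdot 269 = \left(-12\right) \left(- \frac{1}{7}\right) 19 + 115939 = \frac{12}{7} \cdot 19 + 115939 = \frac{228}{7} + 115939 = \frac{811801}{7}$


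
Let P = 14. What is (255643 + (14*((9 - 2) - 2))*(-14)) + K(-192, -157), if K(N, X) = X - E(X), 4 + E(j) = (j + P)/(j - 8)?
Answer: 3817637/15 ≈ 2.5451e+5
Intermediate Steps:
E(j) = -4 + (14 + j)/(-8 + j) (E(j) = -4 + (j + 14)/(j - 8) = -4 + (14 + j)/(-8 + j))
K(N, X) = X - (46 - 3*X)/(-8 + X)
(255643 + (14*((9 - 2) - 2))*(-14)) + K(-192, -157) = (255643 + (14*((9 - 2) - 2))*(-14)) + (-46 + (-157)² - 5*(-157))/(-8 - 157) = (255643 + (14*(7 - 2))*(-14)) + (-46 + 24649 + 785)/(-165) = (255643 + (14*5)*(-14)) - 1/165*25388 = (255643 + 70*(-14)) - 2308/15 = (255643 - 980) - 2308/15 = 254663 - 2308/15 = 3817637/15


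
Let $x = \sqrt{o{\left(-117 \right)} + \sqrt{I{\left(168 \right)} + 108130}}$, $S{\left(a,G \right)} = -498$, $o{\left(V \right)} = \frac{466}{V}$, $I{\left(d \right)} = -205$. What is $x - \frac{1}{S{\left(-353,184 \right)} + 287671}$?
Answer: $- \frac{1}{287173} + \frac{\sqrt{-6058 + 7605 \sqrt{4317}}}{39} \approx 18.015$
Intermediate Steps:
$x = \sqrt{- \frac{466}{117} + 5 \sqrt{4317}}$ ($x = \sqrt{\frac{466}{-117} + \sqrt{-205 + 108130}} = \sqrt{466 \left(- \frac{1}{117}\right) + \sqrt{107925}} = \sqrt{- \frac{466}{117} + 5 \sqrt{4317}} \approx 18.015$)
$x - \frac{1}{S{\left(-353,184 \right)} + 287671} = \frac{\sqrt{-6058 + 7605 \sqrt{4317}}}{39} - \frac{1}{-498 + 287671} = \frac{\sqrt{-6058 + 7605 \sqrt{4317}}}{39} - \frac{1}{287173} = - \frac{1}{287173} + \frac{\sqrt{-6058 + 7605 \sqrt{4317}}}{39}$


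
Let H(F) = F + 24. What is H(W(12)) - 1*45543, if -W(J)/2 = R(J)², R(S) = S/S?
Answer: -45521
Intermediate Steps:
R(S) = 1
W(J) = -2 (W(J) = -2*1² = -2*1 = -2)
H(F) = 24 + F
H(W(12)) - 1*45543 = (24 - 2) - 1*45543 = 22 - 45543 = -45521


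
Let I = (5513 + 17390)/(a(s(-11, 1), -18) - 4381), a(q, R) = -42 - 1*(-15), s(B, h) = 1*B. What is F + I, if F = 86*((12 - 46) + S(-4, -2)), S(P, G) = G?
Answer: -13670071/4408 ≈ -3101.2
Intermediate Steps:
s(B, h) = B
a(q, R) = -27 (a(q, R) = -42 + 15 = -27)
F = -3096 (F = 86*((12 - 46) - 2) = 86*(-34 - 2) = 86*(-36) = -3096)
I = -22903/4408 (I = (5513 + 17390)/(-27 - 4381) = 22903/(-4408) = 22903*(-1/4408) = -22903/4408 ≈ -5.1958)
F + I = -3096 - 22903/4408 = -13670071/4408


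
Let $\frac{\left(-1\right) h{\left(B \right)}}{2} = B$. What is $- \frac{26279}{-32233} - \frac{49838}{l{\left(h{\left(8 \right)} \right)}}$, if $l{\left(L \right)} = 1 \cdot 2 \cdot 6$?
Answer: $- \frac{803056453}{193398} \approx -4152.4$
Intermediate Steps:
$h{\left(B \right)} = - 2 B$
$l{\left(L \right)} = 12$ ($l{\left(L \right)} = 2 \cdot 6 = 12$)
$- \frac{26279}{-32233} - \frac{49838}{l{\left(h{\left(8 \right)} \right)}} = - \frac{26279}{-32233} - \frac{49838}{12} = \left(-26279\right) \left(- \frac{1}{32233}\right) - \frac{24919}{6} = \frac{26279}{32233} - \frac{24919}{6} = - \frac{803056453}{193398}$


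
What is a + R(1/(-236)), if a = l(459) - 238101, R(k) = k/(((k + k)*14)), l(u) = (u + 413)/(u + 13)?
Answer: -393339741/1652 ≈ -2.3810e+5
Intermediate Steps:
l(u) = (413 + u)/(13 + u)
R(k) = 1/28 (R(k) = k/(((2*k)*14)) = k/((28*k)) = k*(1/(28*k)) = 1/28)
a = -14047850/59 (a = (413 + 459)/(13 + 459) - 238101 = 872/472 - 238101 = (1/472)*872 - 238101 = 109/59 - 238101 = -14047850/59 ≈ -2.3810e+5)
a + R(1/(-236)) = -14047850/59 + 1/28 = -393339741/1652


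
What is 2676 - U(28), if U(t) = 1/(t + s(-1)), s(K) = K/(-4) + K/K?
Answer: 313088/117 ≈ 2676.0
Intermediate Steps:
s(K) = 1 - K/4 (s(K) = K*(-¼) + 1 = -K/4 + 1 = 1 - K/4)
U(t) = 1/(5/4 + t) (U(t) = 1/(t + (1 - ¼*(-1))) = 1/(t + (1 + ¼)) = 1/(t + 5/4) = 1/(5/4 + t))
2676 - U(28) = 2676 - 4/(5 + 4*28) = 2676 - 4/(5 + 112) = 2676 - 4/117 = 313088/117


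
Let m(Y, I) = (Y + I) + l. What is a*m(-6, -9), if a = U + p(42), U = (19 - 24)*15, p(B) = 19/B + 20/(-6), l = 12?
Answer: 3271/14 ≈ 233.64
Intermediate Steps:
p(B) = -10/3 + 19/B (p(B) = 19/B + 20*(-1/6) = 19/B - 10/3 = -10/3 + 19/B)
U = -75 (U = -5*15 = -75)
m(Y, I) = 12 + I + Y (m(Y, I) = (Y + I) + 12 = (I + Y) + 12 = 12 + I + Y)
a = -3271/42 (a = -75 + (-10/3 + 19/42) = -75 - 121/42 = -3271/42 ≈ -77.881)
a*m(-6, -9) = -3271*(12 - 9 - 6)/42 = -3271/42*(-3) = 3271/14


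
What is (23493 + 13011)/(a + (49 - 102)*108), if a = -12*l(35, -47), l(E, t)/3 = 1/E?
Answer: -17745/2783 ≈ -6.3762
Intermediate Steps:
l(E, t) = 3/E
a = -36/35 ≈ -1.0286
(23493 + 13011)/(a + (49 - 102)*108) = (23493 + 13011)/(-36/35 + (49 - 102)*108) = 36504/(-36/35 - 53*108) = 36504/(-36/35 - 5724) = 36504/(-200376/35) = 36504*(-35/200376) = -17745/2783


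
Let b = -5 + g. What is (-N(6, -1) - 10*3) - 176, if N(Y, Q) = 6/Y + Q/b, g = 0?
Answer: -1036/5 ≈ -207.20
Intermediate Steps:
b = -5 (b = -5 + 0 = -5)
N(Y, Q) = 6/Y - Q/5 (N(Y, Q) = 6/Y + Q/(-5) = 6/Y + Q*(-⅕) = 6/Y - Q/5)
(-N(6, -1) - 10*3) - 176 = (-(6/6 - ⅕*(-1)) - 10*3) - 176 = (-(6*(⅙) + ⅕) - 30) - 176 = (-(1 + ⅕) - 30) - 176 = (-1*6/5 - 30) - 176 = (-6/5 - 30) - 176 = -156/5 - 176 = -1036/5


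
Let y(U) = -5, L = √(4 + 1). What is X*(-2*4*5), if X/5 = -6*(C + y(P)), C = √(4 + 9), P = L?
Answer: -6000 + 1200*√13 ≈ -1673.3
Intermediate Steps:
L = √5 ≈ 2.2361
P = √5 ≈ 2.2361
C = √13 ≈ 3.6056
X = 150 - 30*√13 (X = 5*(-6*(√13 - 5)) = 5*(-6*(-5 + √13)) = 5*(30 - 6*√13) = 150 - 30*√13 ≈ 41.833)
X*(-2*4*5) = (150 - 30*√13)*(-2*4*5) = (150 - 30*√13)*(-8*5) = (150 - 30*√13)*(-40) = -6000 + 1200*√13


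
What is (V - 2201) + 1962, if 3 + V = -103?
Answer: -345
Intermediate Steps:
V = -106 (V = -3 - 103 = -106)
(V - 2201) + 1962 = (-106 - 2201) + 1962 = -2307 + 1962 = -345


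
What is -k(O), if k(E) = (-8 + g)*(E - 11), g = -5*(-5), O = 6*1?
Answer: 85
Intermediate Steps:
O = 6
g = 25
k(E) = -187 + 17*E (k(E) = (-8 + 25)*(E - 11) = 17*(-11 + E) = -187 + 17*E)
-k(O) = -(-187 + 17*6) = -(-187 + 102) = -1*(-85) = 85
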